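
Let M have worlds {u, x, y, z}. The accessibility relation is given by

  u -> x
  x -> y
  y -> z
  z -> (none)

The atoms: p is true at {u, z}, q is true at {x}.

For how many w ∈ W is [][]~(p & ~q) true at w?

3

u: successors {x}; []~(p & ~q) there: x:T. ✓
x: successors {y}; []~(p & ~q) there: y:F. ✗
y: successors {z}; []~(p & ~q) there: z:T. ✓
z: no successors, so [][]~(p & ~q) holds vacuously. ✓
Satisfying worlds: {u, y, z}.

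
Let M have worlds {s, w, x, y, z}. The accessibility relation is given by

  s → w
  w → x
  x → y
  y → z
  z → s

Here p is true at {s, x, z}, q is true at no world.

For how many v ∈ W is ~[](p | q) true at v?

2

s: [](p | q) is F. ✓
w: [](p | q) is T. ✗
x: [](p | q) is F. ✓
y: [](p | q) is T. ✗
z: [](p | q) is T. ✗
Satisfying worlds: {s, x}.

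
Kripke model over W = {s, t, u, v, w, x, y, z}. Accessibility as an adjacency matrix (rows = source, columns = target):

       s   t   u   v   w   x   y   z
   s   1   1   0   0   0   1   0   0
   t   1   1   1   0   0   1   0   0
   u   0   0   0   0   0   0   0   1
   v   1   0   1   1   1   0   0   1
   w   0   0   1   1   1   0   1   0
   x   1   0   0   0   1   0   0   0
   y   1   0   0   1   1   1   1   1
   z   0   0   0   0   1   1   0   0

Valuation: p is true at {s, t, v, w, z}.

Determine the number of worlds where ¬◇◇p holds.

s: ◇◇p is T. ✗
t: ◇◇p is T. ✗
u: ◇◇p is T. ✗
v: ◇◇p is T. ✗
w: ◇◇p is T. ✗
x: ◇◇p is T. ✗
y: ◇◇p is T. ✗
z: ◇◇p is T. ✗
Satisfying worlds: ∅.

0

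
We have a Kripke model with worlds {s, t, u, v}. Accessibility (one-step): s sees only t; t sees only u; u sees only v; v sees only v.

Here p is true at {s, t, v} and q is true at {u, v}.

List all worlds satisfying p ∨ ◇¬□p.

{s, t, v}

s: p is T, ◇¬□p is T. ✓
t: p is T, ◇¬□p is F. ✓
u: p is F, ◇¬□p is F. ✗
v: p is T, ◇¬□p is F. ✓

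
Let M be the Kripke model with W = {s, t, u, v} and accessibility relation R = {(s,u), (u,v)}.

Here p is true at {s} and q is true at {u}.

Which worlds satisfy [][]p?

s: successors {u}; []p there: u:F. ✗
t: no successors, so [][]p holds vacuously. ✓
u: successors {v}; []p there: v:T. ✓
v: no successors, so [][]p holds vacuously. ✓

{t, u, v}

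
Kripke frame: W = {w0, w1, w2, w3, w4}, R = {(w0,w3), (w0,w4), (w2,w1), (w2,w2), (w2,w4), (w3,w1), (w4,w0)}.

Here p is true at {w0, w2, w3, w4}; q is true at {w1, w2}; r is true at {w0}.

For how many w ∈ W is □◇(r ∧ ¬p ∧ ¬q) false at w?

4

w0: successors {w3, w4}; ◇(r ∧ ¬p ∧ ¬q) there: w3:F, w4:F. ✗
w1: no successors, so □◇(r ∧ ¬p ∧ ¬q) holds vacuously. ✓
w2: successors {w1, w2, w4}; ◇(r ∧ ¬p ∧ ¬q) there: w1:F, w2:F, w4:F. ✗
w3: successors {w1}; ◇(r ∧ ¬p ∧ ¬q) there: w1:F. ✗
w4: successors {w0}; ◇(r ∧ ¬p ∧ ¬q) there: w0:F. ✗
Satisfying worlds: {w1}.
So □◇(r ∧ ¬p ∧ ¬q) fails at the other 4 worlds.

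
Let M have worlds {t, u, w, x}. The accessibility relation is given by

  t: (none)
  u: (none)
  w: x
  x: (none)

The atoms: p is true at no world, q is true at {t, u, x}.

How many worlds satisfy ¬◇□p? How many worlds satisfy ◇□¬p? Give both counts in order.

For ¬◇□p:
t: ◇□p is F. ✓
u: ◇□p is F. ✓
w: ◇□p is T. ✗
x: ◇□p is F. ✓
— 3 worlds.
For ◇□¬p:
t: no successors, so ◇□¬p fails. ✗
u: no successors, so ◇□¬p fails. ✗
w: successors {x}; □¬p there: x:T. ✓
x: no successors, so ◇□¬p fails. ✗
— 1 world.

3 and 1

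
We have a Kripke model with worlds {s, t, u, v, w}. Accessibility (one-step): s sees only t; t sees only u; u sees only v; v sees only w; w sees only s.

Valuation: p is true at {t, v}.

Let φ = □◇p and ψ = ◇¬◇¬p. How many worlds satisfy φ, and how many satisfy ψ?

For □◇p:
s: successors {t}; ◇p there: t:F. ✗
t: successors {u}; ◇p there: u:T. ✓
u: successors {v}; ◇p there: v:F. ✗
v: successors {w}; ◇p there: w:F. ✗
w: successors {s}; ◇p there: s:T. ✓
— 2 worlds.
For ◇¬◇¬p:
s: successors {t}; ¬◇¬p there: t:F. ✗
t: successors {u}; ¬◇¬p there: u:T. ✓
u: successors {v}; ¬◇¬p there: v:F. ✗
v: successors {w}; ¬◇¬p there: w:F. ✗
w: successors {s}; ¬◇¬p there: s:T. ✓
— 2 worlds.

2 and 2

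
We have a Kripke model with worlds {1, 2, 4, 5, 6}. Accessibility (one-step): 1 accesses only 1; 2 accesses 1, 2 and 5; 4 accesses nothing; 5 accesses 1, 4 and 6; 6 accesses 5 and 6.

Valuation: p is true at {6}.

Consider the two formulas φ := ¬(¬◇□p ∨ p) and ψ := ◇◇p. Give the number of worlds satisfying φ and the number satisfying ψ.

1 and 3

For ¬(¬◇□p ∨ p):
1: ¬◇□p ∨ p is T. ✗
2: ¬◇□p ∨ p is T. ✗
4: ¬◇□p ∨ p is T. ✗
5: ¬◇□p ∨ p is F. ✓
6: ¬◇□p ∨ p is T. ✗
— 1 world.
For ◇◇p:
1: successors {1}; ◇p there: 1:F. ✗
2: successors {1, 2, 5}; ◇p there: 1:F, 2:F, 5:T. ✓
4: no successors, so ◇◇p fails. ✗
5: successors {1, 4, 6}; ◇p there: 1:F, 4:F, 6:T. ✓
6: successors {5, 6}; ◇p there: 5:T, 6:T. ✓
— 3 worlds.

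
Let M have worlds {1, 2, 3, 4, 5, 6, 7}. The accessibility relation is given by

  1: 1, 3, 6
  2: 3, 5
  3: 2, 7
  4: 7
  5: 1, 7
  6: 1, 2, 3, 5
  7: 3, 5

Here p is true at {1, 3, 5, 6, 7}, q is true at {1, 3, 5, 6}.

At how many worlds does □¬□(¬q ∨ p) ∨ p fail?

1: □¬□(¬q ∨ p) is F, p is T. ✓
2: □¬□(¬q ∨ p) is F, p is F. ✗
3: □¬□(¬q ∨ p) is F, p is T. ✓
4: □¬□(¬q ∨ p) is F, p is F. ✗
5: □¬□(¬q ∨ p) is F, p is T. ✓
6: □¬□(¬q ∨ p) is F, p is T. ✓
7: □¬□(¬q ∨ p) is F, p is T. ✓
Satisfying worlds: {1, 3, 5, 6, 7}.
So □¬□(¬q ∨ p) ∨ p fails at the other 2 worlds.

2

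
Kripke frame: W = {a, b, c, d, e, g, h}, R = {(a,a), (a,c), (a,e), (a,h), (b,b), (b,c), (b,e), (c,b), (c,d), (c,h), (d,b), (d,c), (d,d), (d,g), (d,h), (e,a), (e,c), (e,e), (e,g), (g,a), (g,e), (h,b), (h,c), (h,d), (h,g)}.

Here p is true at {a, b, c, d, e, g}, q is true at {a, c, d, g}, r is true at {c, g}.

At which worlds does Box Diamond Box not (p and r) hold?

{c, g}

a: successors {a, c, e, h}; Diamond Box not (p and r) there: a:T, c:F, e:T, h:T. ✗
b: successors {b, c, e}; Diamond Box not (p and r) there: b:T, c:F, e:T. ✗
c: successors {b, d, h}; Diamond Box not (p and r) there: b:T, d:T, h:T. ✓
d: successors {b, c, d, g, h}; Diamond Box not (p and r) there: b:T, c:F, d:T, g:F, h:T. ✗
e: successors {a, c, e, g}; Diamond Box not (p and r) there: a:T, c:F, e:T, g:F. ✗
g: successors {a, e}; Diamond Box not (p and r) there: a:T, e:T. ✓
h: successors {b, c, d, g}; Diamond Box not (p and r) there: b:T, c:F, d:T, g:F. ✗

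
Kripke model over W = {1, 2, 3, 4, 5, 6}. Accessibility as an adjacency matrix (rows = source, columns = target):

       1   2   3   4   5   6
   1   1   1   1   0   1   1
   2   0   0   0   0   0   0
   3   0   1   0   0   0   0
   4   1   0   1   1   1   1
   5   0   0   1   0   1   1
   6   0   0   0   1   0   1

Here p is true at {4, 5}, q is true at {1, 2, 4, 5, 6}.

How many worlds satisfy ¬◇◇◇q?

1: ◇◇◇q is T. ✗
2: ◇◇◇q is F. ✓
3: ◇◇◇q is F. ✓
4: ◇◇◇q is T. ✗
5: ◇◇◇q is T. ✗
6: ◇◇◇q is T. ✗
Satisfying worlds: {2, 3}.

2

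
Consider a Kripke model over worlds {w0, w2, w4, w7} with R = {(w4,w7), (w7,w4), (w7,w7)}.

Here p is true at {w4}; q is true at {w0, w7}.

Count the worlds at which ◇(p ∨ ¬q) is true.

1

w0: no successors, so ◇(p ∨ ¬q) fails. ✗
w2: no successors, so ◇(p ∨ ¬q) fails. ✗
w4: successors {w7}; p ∨ ¬q there: w7:F. ✗
w7: successors {w4, w7}; p ∨ ¬q there: w4:T, w7:F. ✓
Satisfying worlds: {w7}.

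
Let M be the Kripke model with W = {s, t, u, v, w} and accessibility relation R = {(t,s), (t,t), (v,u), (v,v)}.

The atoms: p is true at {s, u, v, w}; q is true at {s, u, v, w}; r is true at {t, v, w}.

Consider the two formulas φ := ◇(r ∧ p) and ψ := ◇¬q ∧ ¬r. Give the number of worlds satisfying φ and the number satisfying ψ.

For ◇(r ∧ p):
s: no successors, so ◇(r ∧ p) fails. ✗
t: successors {s, t}; r ∧ p there: s:F, t:F. ✗
u: no successors, so ◇(r ∧ p) fails. ✗
v: successors {u, v}; r ∧ p there: u:F, v:T. ✓
w: no successors, so ◇(r ∧ p) fails. ✗
— 1 world.
For ◇¬q ∧ ¬r:
s: ◇¬q is F, ¬r is T. ✗
t: ◇¬q is T, ¬r is F. ✗
u: ◇¬q is F, ¬r is T. ✗
v: ◇¬q is F, ¬r is F. ✗
w: ◇¬q is F, ¬r is F. ✗
— 0 worlds.

1 and 0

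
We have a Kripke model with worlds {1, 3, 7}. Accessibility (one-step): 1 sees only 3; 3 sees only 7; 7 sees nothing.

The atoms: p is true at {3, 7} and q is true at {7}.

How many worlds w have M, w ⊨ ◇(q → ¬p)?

1

1: successors {3}; q → ¬p there: 3:T. ✓
3: successors {7}; q → ¬p there: 7:F. ✗
7: no successors, so ◇(q → ¬p) fails. ✗
Satisfying worlds: {1}.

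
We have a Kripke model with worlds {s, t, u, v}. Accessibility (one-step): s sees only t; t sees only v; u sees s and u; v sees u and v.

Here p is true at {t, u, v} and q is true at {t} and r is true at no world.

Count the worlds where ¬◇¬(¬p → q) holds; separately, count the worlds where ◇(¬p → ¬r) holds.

3 and 4

For ¬◇¬(¬p → q):
s: ◇¬(¬p → q) is F. ✓
t: ◇¬(¬p → q) is F. ✓
u: ◇¬(¬p → q) is T. ✗
v: ◇¬(¬p → q) is F. ✓
— 3 worlds.
For ◇(¬p → ¬r):
s: successors {t}; ¬p → ¬r there: t:T. ✓
t: successors {v}; ¬p → ¬r there: v:T. ✓
u: successors {s, u}; ¬p → ¬r there: s:T, u:T. ✓
v: successors {u, v}; ¬p → ¬r there: u:T, v:T. ✓
— 4 worlds.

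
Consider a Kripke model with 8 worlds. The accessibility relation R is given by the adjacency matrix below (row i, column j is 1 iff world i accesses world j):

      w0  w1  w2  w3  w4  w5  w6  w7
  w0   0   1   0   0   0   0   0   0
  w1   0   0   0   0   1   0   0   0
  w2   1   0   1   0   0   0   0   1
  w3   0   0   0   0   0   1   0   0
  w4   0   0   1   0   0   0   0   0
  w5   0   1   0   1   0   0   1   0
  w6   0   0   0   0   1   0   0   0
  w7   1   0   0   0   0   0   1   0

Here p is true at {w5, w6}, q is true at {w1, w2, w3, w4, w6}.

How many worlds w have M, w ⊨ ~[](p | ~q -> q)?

3

w0: [](p | ~q -> q) is T. ✗
w1: [](p | ~q -> q) is T. ✗
w2: [](p | ~q -> q) is F. ✓
w3: [](p | ~q -> q) is F. ✓
w4: [](p | ~q -> q) is T. ✗
w5: [](p | ~q -> q) is T. ✗
w6: [](p | ~q -> q) is T. ✗
w7: [](p | ~q -> q) is F. ✓
Satisfying worlds: {w2, w3, w7}.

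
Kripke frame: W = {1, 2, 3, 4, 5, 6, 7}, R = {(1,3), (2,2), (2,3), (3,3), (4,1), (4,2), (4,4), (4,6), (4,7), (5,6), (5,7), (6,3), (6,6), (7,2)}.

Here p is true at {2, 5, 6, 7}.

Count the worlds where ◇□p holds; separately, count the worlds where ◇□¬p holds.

2 and 5

For ◇□p:
1: successors {3}; □p there: 3:F. ✗
2: successors {2, 3}; □p there: 2:F, 3:F. ✗
3: successors {3}; □p there: 3:F. ✗
4: successors {1, 2, 4, 6, 7}; □p there: 1:F, 2:F, 4:F, 6:F, 7:T. ✓
5: successors {6, 7}; □p there: 6:F, 7:T. ✓
6: successors {3, 6}; □p there: 3:F, 6:F. ✗
7: successors {2}; □p there: 2:F. ✗
— 2 worlds.
For ◇□¬p:
1: successors {3}; □¬p there: 3:T. ✓
2: successors {2, 3}; □¬p there: 2:F, 3:T. ✓
3: successors {3}; □¬p there: 3:T. ✓
4: successors {1, 2, 4, 6, 7}; □¬p there: 1:T, 2:F, 4:F, 6:F, 7:F. ✓
5: successors {6, 7}; □¬p there: 6:F, 7:F. ✗
6: successors {3, 6}; □¬p there: 3:T, 6:F. ✓
7: successors {2}; □¬p there: 2:F. ✗
— 5 worlds.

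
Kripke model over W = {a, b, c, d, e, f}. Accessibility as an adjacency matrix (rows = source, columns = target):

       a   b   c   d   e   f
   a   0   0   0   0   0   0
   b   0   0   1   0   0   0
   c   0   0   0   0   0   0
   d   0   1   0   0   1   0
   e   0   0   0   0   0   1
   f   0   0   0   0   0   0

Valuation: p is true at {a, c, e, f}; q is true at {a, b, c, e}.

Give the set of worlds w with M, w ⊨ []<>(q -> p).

{a, c, d, f}

a: no successors, so []<>(q -> p) holds vacuously. ✓
b: successors {c}; <>(q -> p) there: c:F. ✗
c: no successors, so []<>(q -> p) holds vacuously. ✓
d: successors {b, e}; <>(q -> p) there: b:T, e:T. ✓
e: successors {f}; <>(q -> p) there: f:F. ✗
f: no successors, so []<>(q -> p) holds vacuously. ✓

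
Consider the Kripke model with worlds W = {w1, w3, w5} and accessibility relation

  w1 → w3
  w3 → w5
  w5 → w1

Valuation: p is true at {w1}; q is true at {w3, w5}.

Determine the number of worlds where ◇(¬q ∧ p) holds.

1

w1: successors {w3}; ¬q ∧ p there: w3:F. ✗
w3: successors {w5}; ¬q ∧ p there: w5:F. ✗
w5: successors {w1}; ¬q ∧ p there: w1:T. ✓
Satisfying worlds: {w5}.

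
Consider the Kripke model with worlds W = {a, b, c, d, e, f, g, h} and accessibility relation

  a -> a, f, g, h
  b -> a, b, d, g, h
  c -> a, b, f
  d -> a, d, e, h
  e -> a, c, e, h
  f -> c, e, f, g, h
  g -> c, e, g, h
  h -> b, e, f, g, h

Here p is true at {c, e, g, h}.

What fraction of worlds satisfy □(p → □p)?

1/8

a: successors {a, f, g, h}; p → □p there: a:T, f:T, g:T, h:F. ✗
b: successors {a, b, d, g, h}; p → □p there: a:T, b:T, d:T, g:T, h:F. ✗
c: successors {a, b, f}; p → □p there: a:T, b:T, f:T. ✓
d: successors {a, d, e, h}; p → □p there: a:T, d:T, e:F, h:F. ✗
e: successors {a, c, e, h}; p → □p there: a:T, c:F, e:F, h:F. ✗
f: successors {c, e, f, g, h}; p → □p there: c:F, e:F, f:T, g:T, h:F. ✗
g: successors {c, e, g, h}; p → □p there: c:F, e:F, g:T, h:F. ✗
h: successors {b, e, f, g, h}; p → □p there: b:T, e:F, f:T, g:T, h:F. ✗
That's 1 of 8 worlds, so 1/8.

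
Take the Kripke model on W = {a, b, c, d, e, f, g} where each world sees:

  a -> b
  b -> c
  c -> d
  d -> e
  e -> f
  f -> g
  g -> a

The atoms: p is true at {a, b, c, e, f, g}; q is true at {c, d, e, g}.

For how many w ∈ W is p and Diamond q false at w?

a: p is T, Diamond q is F. ✗
b: p is T, Diamond q is T. ✓
c: p is T, Diamond q is T. ✓
d: p is F, Diamond q is T. ✗
e: p is T, Diamond q is F. ✗
f: p is T, Diamond q is T. ✓
g: p is T, Diamond q is F. ✗
Satisfying worlds: {b, c, f}.
So p and Diamond q fails at the other 4 worlds.

4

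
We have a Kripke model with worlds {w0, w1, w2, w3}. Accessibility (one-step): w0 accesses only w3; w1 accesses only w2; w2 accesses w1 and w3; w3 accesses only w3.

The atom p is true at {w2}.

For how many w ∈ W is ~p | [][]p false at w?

1

w0: ~p is T, [][]p is F. ✓
w1: ~p is T, [][]p is F. ✓
w2: ~p is F, [][]p is F. ✗
w3: ~p is T, [][]p is F. ✓
Satisfying worlds: {w0, w1, w3}.
So ~p | [][]p fails at the other 1 world.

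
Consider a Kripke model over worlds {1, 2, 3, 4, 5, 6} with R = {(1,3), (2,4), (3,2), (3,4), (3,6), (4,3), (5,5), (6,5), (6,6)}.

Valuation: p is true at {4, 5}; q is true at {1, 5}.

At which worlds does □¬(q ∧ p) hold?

1: successors {3}; ¬(q ∧ p) there: 3:T. ✓
2: successors {4}; ¬(q ∧ p) there: 4:T. ✓
3: successors {2, 4, 6}; ¬(q ∧ p) there: 2:T, 4:T, 6:T. ✓
4: successors {3}; ¬(q ∧ p) there: 3:T. ✓
5: successors {5}; ¬(q ∧ p) there: 5:F. ✗
6: successors {5, 6}; ¬(q ∧ p) there: 5:F, 6:T. ✗

{1, 2, 3, 4}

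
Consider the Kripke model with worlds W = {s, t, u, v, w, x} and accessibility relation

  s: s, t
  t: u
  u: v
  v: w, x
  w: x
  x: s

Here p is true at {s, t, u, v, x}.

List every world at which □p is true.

{s, t, u, w, x}

s: successors {s, t}; p there: s:T, t:T. ✓
t: successors {u}; p there: u:T. ✓
u: successors {v}; p there: v:T. ✓
v: successors {w, x}; p there: w:F, x:T. ✗
w: successors {x}; p there: x:T. ✓
x: successors {s}; p there: s:T. ✓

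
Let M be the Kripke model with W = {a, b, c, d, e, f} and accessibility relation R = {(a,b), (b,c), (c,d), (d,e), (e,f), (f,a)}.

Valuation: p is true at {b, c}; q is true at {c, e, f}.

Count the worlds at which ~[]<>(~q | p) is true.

2

a: []<>(~q | p) is T. ✗
b: []<>(~q | p) is T. ✗
c: []<>(~q | p) is F. ✓
d: []<>(~q | p) is F. ✓
e: []<>(~q | p) is T. ✗
f: []<>(~q | p) is T. ✗
Satisfying worlds: {c, d}.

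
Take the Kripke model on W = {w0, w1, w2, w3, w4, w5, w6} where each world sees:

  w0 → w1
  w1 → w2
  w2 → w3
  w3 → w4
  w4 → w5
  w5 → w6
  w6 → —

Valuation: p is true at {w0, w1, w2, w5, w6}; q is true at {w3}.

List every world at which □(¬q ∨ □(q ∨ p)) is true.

{w0, w1, w3, w4, w5, w6}

w0: successors {w1}; ¬q ∨ □(q ∨ p) there: w1:T. ✓
w1: successors {w2}; ¬q ∨ □(q ∨ p) there: w2:T. ✓
w2: successors {w3}; ¬q ∨ □(q ∨ p) there: w3:F. ✗
w3: successors {w4}; ¬q ∨ □(q ∨ p) there: w4:T. ✓
w4: successors {w5}; ¬q ∨ □(q ∨ p) there: w5:T. ✓
w5: successors {w6}; ¬q ∨ □(q ∨ p) there: w6:T. ✓
w6: no successors, so □(¬q ∨ □(q ∨ p)) holds vacuously. ✓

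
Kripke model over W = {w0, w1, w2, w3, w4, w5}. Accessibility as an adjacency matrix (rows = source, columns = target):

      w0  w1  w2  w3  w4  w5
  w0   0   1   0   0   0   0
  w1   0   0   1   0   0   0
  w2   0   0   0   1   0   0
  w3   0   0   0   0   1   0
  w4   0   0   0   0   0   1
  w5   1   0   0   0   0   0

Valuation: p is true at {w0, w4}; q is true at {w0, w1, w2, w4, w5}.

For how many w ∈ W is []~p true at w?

w0: successors {w1}; ~p there: w1:T. ✓
w1: successors {w2}; ~p there: w2:T. ✓
w2: successors {w3}; ~p there: w3:T. ✓
w3: successors {w4}; ~p there: w4:F. ✗
w4: successors {w5}; ~p there: w5:T. ✓
w5: successors {w0}; ~p there: w0:F. ✗
Satisfying worlds: {w0, w1, w2, w4}.

4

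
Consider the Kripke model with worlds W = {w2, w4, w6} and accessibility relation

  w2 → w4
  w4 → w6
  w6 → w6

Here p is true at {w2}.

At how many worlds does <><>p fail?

3

w2: successors {w4}; <>p there: w4:F. ✗
w4: successors {w6}; <>p there: w6:F. ✗
w6: successors {w6}; <>p there: w6:F. ✗
Satisfying worlds: ∅.
So <><>p fails at the other 3 worlds.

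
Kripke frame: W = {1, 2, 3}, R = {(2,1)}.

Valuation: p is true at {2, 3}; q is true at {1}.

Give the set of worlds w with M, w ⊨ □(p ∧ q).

1: no successors, so □(p ∧ q) holds vacuously. ✓
2: successors {1}; p ∧ q there: 1:F. ✗
3: no successors, so □(p ∧ q) holds vacuously. ✓

{1, 3}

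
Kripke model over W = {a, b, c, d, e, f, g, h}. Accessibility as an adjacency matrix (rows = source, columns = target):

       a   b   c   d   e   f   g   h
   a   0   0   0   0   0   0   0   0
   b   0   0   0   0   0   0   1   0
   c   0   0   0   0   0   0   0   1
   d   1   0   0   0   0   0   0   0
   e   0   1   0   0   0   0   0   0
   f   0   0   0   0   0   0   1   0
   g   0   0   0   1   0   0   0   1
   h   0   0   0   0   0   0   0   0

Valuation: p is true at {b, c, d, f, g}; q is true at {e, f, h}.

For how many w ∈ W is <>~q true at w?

a: no successors, so <>~q fails. ✗
b: successors {g}; ~q there: g:T. ✓
c: successors {h}; ~q there: h:F. ✗
d: successors {a}; ~q there: a:T. ✓
e: successors {b}; ~q there: b:T. ✓
f: successors {g}; ~q there: g:T. ✓
g: successors {d, h}; ~q there: d:T, h:F. ✓
h: no successors, so <>~q fails. ✗
Satisfying worlds: {b, d, e, f, g}.

5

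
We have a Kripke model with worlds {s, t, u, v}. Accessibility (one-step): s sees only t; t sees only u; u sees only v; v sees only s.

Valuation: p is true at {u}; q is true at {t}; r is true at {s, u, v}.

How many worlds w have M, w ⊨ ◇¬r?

1

s: successors {t}; ¬r there: t:T. ✓
t: successors {u}; ¬r there: u:F. ✗
u: successors {v}; ¬r there: v:F. ✗
v: successors {s}; ¬r there: s:F. ✗
Satisfying worlds: {s}.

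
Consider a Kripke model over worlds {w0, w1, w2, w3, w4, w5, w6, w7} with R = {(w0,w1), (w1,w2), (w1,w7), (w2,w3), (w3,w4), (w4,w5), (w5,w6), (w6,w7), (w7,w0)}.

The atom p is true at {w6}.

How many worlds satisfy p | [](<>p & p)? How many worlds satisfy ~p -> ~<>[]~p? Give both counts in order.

1 and 2

For p | [](<>p & p):
w0: p is F, [](<>p & p) is F. ✗
w1: p is F, [](<>p & p) is F. ✗
w2: p is F, [](<>p & p) is F. ✗
w3: p is F, [](<>p & p) is F. ✗
w4: p is F, [](<>p & p) is F. ✗
w5: p is F, [](<>p & p) is F. ✗
w6: p is T, [](<>p & p) is F. ✓
w7: p is F, [](<>p & p) is F. ✗
— 1 world.
For ~p -> ~<>[]~p:
w0: ~p is T, ~<>[]~p is F. ✗
w1: ~p is T, ~<>[]~p is F. ✗
w2: ~p is T, ~<>[]~p is F. ✗
w3: ~p is T, ~<>[]~p is F. ✗
w4: ~p is T, ~<>[]~p is T. ✓
w5: ~p is T, ~<>[]~p is F. ✗
w6: ~p is F, ~<>[]~p is F. ✓
w7: ~p is T, ~<>[]~p is F. ✗
— 2 worlds.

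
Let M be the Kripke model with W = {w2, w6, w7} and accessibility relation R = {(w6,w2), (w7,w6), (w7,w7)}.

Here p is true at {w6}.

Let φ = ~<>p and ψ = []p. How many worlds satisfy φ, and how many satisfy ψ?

2 and 1

For ~<>p:
w2: <>p is F. ✓
w6: <>p is F. ✓
w7: <>p is T. ✗
— 2 worlds.
For []p:
w2: no successors, so []p holds vacuously. ✓
w6: successors {w2}; p there: w2:F. ✗
w7: successors {w6, w7}; p there: w6:T, w7:F. ✗
— 1 world.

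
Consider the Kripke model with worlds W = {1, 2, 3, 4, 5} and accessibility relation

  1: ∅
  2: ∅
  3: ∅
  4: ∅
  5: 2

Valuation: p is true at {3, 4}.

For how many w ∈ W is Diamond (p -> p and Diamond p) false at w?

1: no successors, so Diamond (p -> p and Diamond p) fails. ✗
2: no successors, so Diamond (p -> p and Diamond p) fails. ✗
3: no successors, so Diamond (p -> p and Diamond p) fails. ✗
4: no successors, so Diamond (p -> p and Diamond p) fails. ✗
5: successors {2}; p -> p and Diamond p there: 2:T. ✓
Satisfying worlds: {5}.
So Diamond (p -> p and Diamond p) fails at the other 4 worlds.

4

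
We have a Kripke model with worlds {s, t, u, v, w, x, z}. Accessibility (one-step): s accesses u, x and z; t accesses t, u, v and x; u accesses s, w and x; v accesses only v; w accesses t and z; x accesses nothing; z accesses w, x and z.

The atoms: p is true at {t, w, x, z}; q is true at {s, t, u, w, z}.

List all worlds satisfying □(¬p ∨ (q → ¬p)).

{v, x}

s: successors {u, x, z}; ¬p ∨ (q → ¬p) there: u:T, x:T, z:F. ✗
t: successors {t, u, v, x}; ¬p ∨ (q → ¬p) there: t:F, u:T, v:T, x:T. ✗
u: successors {s, w, x}; ¬p ∨ (q → ¬p) there: s:T, w:F, x:T. ✗
v: successors {v}; ¬p ∨ (q → ¬p) there: v:T. ✓
w: successors {t, z}; ¬p ∨ (q → ¬p) there: t:F, z:F. ✗
x: no successors, so □(¬p ∨ (q → ¬p)) holds vacuously. ✓
z: successors {w, x, z}; ¬p ∨ (q → ¬p) there: w:F, x:T, z:F. ✗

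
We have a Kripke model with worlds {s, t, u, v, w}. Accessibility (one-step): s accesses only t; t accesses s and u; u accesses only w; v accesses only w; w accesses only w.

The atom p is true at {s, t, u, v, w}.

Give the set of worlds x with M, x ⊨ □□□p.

s: successors {t}; □□p there: t:T. ✓
t: successors {s, u}; □□p there: s:T, u:T. ✓
u: successors {w}; □□p there: w:T. ✓
v: successors {w}; □□p there: w:T. ✓
w: successors {w}; □□p there: w:T. ✓

{s, t, u, v, w}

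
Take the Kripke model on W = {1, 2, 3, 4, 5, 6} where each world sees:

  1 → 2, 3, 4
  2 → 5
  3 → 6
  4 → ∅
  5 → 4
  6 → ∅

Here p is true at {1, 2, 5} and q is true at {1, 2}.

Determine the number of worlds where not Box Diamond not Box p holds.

1: Box Diamond not Box p is F. ✓
2: Box Diamond not Box p is F. ✓
3: Box Diamond not Box p is F. ✓
4: Box Diamond not Box p is T. ✗
5: Box Diamond not Box p is F. ✓
6: Box Diamond not Box p is T. ✗
Satisfying worlds: {1, 2, 3, 5}.

4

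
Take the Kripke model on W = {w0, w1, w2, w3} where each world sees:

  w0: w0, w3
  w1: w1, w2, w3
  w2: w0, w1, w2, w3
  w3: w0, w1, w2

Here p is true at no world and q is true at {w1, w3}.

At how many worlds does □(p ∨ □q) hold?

w0: successors {w0, w3}; p ∨ □q there: w0:F, w3:F. ✗
w1: successors {w1, w2, w3}; p ∨ □q there: w1:F, w2:F, w3:F. ✗
w2: successors {w0, w1, w2, w3}; p ∨ □q there: w0:F, w1:F, w2:F, w3:F. ✗
w3: successors {w0, w1, w2}; p ∨ □q there: w0:F, w1:F, w2:F. ✗
Satisfying worlds: ∅.

0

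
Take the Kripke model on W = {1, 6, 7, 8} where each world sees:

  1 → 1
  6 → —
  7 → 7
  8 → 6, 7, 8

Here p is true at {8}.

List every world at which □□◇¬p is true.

1: successors {1}; □◇¬p there: 1:T. ✓
6: no successors, so □□◇¬p holds vacuously. ✓
7: successors {7}; □◇¬p there: 7:T. ✓
8: successors {6, 7, 8}; □◇¬p there: 6:T, 7:T, 8:F. ✗

{1, 6, 7}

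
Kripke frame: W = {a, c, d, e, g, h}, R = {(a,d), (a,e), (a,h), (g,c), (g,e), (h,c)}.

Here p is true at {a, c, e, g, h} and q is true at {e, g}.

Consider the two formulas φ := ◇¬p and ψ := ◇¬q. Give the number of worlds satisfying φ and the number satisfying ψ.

For ◇¬p:
a: successors {d, e, h}; ¬p there: d:T, e:F, h:F. ✓
c: no successors, so ◇¬p fails. ✗
d: no successors, so ◇¬p fails. ✗
e: no successors, so ◇¬p fails. ✗
g: successors {c, e}; ¬p there: c:F, e:F. ✗
h: successors {c}; ¬p there: c:F. ✗
— 1 world.
For ◇¬q:
a: successors {d, e, h}; ¬q there: d:T, e:F, h:T. ✓
c: no successors, so ◇¬q fails. ✗
d: no successors, so ◇¬q fails. ✗
e: no successors, so ◇¬q fails. ✗
g: successors {c, e}; ¬q there: c:T, e:F. ✓
h: successors {c}; ¬q there: c:T. ✓
— 3 worlds.

1 and 3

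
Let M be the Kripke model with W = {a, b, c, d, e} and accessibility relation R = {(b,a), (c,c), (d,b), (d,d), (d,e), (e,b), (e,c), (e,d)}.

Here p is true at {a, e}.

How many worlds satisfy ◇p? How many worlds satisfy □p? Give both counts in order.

For ◇p:
a: no successors, so ◇p fails. ✗
b: successors {a}; p there: a:T. ✓
c: successors {c}; p there: c:F. ✗
d: successors {b, d, e}; p there: b:F, d:F, e:T. ✓
e: successors {b, c, d}; p there: b:F, c:F, d:F. ✗
— 2 worlds.
For □p:
a: no successors, so □p holds vacuously. ✓
b: successors {a}; p there: a:T. ✓
c: successors {c}; p there: c:F. ✗
d: successors {b, d, e}; p there: b:F, d:F, e:T. ✗
e: successors {b, c, d}; p there: b:F, c:F, d:F. ✗
— 2 worlds.

2 and 2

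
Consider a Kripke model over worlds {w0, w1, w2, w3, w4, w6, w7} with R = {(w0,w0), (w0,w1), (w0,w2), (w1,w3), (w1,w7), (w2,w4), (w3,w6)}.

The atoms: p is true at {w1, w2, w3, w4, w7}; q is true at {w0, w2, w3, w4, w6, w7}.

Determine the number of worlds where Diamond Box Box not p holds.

4

w0: successors {w0, w1, w2}; Box Box not p there: w0:F, w1:T, w2:T. ✓
w1: successors {w3, w7}; Box Box not p there: w3:T, w7:T. ✓
w2: successors {w4}; Box Box not p there: w4:T. ✓
w3: successors {w6}; Box Box not p there: w6:T. ✓
w4: no successors, so Diamond Box Box not p fails. ✗
w6: no successors, so Diamond Box Box not p fails. ✗
w7: no successors, so Diamond Box Box not p fails. ✗
Satisfying worlds: {w0, w1, w2, w3}.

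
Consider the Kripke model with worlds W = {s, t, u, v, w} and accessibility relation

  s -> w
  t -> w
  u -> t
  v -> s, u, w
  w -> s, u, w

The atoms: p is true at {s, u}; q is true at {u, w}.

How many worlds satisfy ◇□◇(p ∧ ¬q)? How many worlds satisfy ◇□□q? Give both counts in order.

3 and 2

For ◇□◇(p ∧ ¬q):
s: successors {w}; □◇(p ∧ ¬q) there: w:F. ✗
t: successors {w}; □◇(p ∧ ¬q) there: w:F. ✗
u: successors {t}; □◇(p ∧ ¬q) there: t:T. ✓
v: successors {s, u, w}; □◇(p ∧ ¬q) there: s:T, u:F, w:F. ✓
w: successors {s, u, w}; □◇(p ∧ ¬q) there: s:T, u:F, w:F. ✓
— 3 worlds.
For ◇□□q:
s: successors {w}; □□q there: w:F. ✗
t: successors {w}; □□q there: w:F. ✗
u: successors {t}; □□q there: t:F. ✗
v: successors {s, u, w}; □□q there: s:F, u:T, w:F. ✓
w: successors {s, u, w}; □□q there: s:F, u:T, w:F. ✓
— 2 worlds.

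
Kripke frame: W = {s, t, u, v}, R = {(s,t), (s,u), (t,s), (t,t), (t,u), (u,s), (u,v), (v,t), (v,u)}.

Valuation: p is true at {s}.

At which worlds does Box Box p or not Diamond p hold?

{s, v}

s: Box Box p is F, not Diamond p is T. ✓
t: Box Box p is F, not Diamond p is F. ✗
u: Box Box p is F, not Diamond p is F. ✗
v: Box Box p is F, not Diamond p is T. ✓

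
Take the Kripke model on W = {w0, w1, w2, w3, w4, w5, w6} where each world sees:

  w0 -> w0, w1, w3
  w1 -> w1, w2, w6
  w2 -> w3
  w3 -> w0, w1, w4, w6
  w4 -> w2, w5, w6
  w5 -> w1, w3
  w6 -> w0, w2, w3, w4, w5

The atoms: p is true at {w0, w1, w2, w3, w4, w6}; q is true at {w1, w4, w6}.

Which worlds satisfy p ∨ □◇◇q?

{w0, w1, w2, w3, w4, w5, w6}

w0: p is T, □◇◇q is T. ✓
w1: p is T, □◇◇q is T. ✓
w2: p is T, □◇◇q is T. ✓
w3: p is T, □◇◇q is T. ✓
w4: p is T, □◇◇q is T. ✓
w5: p is F, □◇◇q is T. ✓
w6: p is T, □◇◇q is T. ✓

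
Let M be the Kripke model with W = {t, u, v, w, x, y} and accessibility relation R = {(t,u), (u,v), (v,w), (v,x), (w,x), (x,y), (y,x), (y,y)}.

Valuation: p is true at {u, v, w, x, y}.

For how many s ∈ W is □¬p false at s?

6

t: successors {u}; ¬p there: u:F. ✗
u: successors {v}; ¬p there: v:F. ✗
v: successors {w, x}; ¬p there: w:F, x:F. ✗
w: successors {x}; ¬p there: x:F. ✗
x: successors {y}; ¬p there: y:F. ✗
y: successors {x, y}; ¬p there: x:F, y:F. ✗
Satisfying worlds: ∅.
So □¬p fails at the other 6 worlds.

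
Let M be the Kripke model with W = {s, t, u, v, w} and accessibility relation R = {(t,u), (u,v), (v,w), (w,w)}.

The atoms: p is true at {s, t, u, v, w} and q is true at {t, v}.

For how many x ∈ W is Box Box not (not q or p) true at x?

s: no successors, so Box Box not (not q or p) holds vacuously. ✓
t: successors {u}; Box not (not q or p) there: u:F. ✗
u: successors {v}; Box not (not q or p) there: v:F. ✗
v: successors {w}; Box not (not q or p) there: w:F. ✗
w: successors {w}; Box not (not q or p) there: w:F. ✗
Satisfying worlds: {s}.

1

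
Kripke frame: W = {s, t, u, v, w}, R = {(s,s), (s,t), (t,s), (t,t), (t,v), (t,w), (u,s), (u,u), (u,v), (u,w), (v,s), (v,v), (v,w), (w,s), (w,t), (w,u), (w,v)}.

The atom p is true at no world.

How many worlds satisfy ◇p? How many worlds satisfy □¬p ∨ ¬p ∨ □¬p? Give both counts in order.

For ◇p:
s: successors {s, t}; p there: s:F, t:F. ✗
t: successors {s, t, v, w}; p there: s:F, t:F, v:F, w:F. ✗
u: successors {s, u, v, w}; p there: s:F, u:F, v:F, w:F. ✗
v: successors {s, v, w}; p there: s:F, v:F, w:F. ✗
w: successors {s, t, u, v}; p there: s:F, t:F, u:F, v:F. ✗
— 0 worlds.
For □¬p ∨ ¬p ∨ □¬p:
s: □¬p ∨ ¬p is T, □¬p is T. ✓
t: □¬p ∨ ¬p is T, □¬p is T. ✓
u: □¬p ∨ ¬p is T, □¬p is T. ✓
v: □¬p ∨ ¬p is T, □¬p is T. ✓
w: □¬p ∨ ¬p is T, □¬p is T. ✓
— 5 worlds.

0 and 5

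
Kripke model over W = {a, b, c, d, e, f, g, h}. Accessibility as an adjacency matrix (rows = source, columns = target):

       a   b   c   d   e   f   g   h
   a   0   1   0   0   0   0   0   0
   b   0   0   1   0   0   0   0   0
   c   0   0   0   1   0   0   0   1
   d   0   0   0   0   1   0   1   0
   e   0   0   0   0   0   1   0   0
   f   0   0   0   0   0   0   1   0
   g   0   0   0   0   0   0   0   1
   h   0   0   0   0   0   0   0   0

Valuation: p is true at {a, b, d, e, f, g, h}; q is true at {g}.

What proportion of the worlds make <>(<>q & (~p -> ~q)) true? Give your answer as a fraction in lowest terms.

a: successors {b}; <>q & (~p -> ~q) there: b:F. ✗
b: successors {c}; <>q & (~p -> ~q) there: c:F. ✗
c: successors {d, h}; <>q & (~p -> ~q) there: d:T, h:F. ✓
d: successors {e, g}; <>q & (~p -> ~q) there: e:F, g:F. ✗
e: successors {f}; <>q & (~p -> ~q) there: f:T. ✓
f: successors {g}; <>q & (~p -> ~q) there: g:F. ✗
g: successors {h}; <>q & (~p -> ~q) there: h:F. ✗
h: no successors, so <>(<>q & (~p -> ~q)) fails. ✗
That's 2 of 8 worlds, so 2/8 = 1/4.

1/4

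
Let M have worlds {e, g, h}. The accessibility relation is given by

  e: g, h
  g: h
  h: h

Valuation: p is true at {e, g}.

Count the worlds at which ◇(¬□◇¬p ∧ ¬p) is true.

0

e: successors {g, h}; ¬□◇¬p ∧ ¬p there: g:F, h:F. ✗
g: successors {h}; ¬□◇¬p ∧ ¬p there: h:F. ✗
h: successors {h}; ¬□◇¬p ∧ ¬p there: h:F. ✗
Satisfying worlds: ∅.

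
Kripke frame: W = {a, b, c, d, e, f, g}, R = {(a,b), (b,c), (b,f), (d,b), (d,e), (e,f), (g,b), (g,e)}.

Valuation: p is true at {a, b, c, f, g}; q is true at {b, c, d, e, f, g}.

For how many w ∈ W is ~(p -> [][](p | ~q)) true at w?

0

a: p -> [][](p | ~q) is T. ✗
b: p -> [][](p | ~q) is T. ✗
c: p -> [][](p | ~q) is T. ✗
d: p -> [][](p | ~q) is T. ✗
e: p -> [][](p | ~q) is T. ✗
f: p -> [][](p | ~q) is T. ✗
g: p -> [][](p | ~q) is T. ✗
Satisfying worlds: ∅.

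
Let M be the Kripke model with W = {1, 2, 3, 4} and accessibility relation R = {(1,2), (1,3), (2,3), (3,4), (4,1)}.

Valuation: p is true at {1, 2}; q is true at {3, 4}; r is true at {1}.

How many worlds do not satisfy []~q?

1: successors {2, 3}; ~q there: 2:T, 3:F. ✗
2: successors {3}; ~q there: 3:F. ✗
3: successors {4}; ~q there: 4:F. ✗
4: successors {1}; ~q there: 1:T. ✓
Satisfying worlds: {4}.
So []~q fails at the other 3 worlds.

3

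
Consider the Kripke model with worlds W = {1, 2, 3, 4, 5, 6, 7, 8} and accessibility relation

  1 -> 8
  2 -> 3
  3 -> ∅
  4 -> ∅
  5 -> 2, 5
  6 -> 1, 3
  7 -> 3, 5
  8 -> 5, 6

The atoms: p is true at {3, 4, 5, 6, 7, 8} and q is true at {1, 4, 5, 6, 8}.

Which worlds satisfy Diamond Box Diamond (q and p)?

{2, 6, 7}

1: successors {8}; Box Diamond (q and p) there: 8:F. ✗
2: successors {3}; Box Diamond (q and p) there: 3:T. ✓
3: no successors, so Diamond Box Diamond (q and p) fails. ✗
4: no successors, so Diamond Box Diamond (q and p) fails. ✗
5: successors {2, 5}; Box Diamond (q and p) there: 2:F, 5:F. ✗
6: successors {1, 3}; Box Diamond (q and p) there: 1:T, 3:T. ✓
7: successors {3, 5}; Box Diamond (q and p) there: 3:T, 5:F. ✓
8: successors {5, 6}; Box Diamond (q and p) there: 5:F, 6:F. ✗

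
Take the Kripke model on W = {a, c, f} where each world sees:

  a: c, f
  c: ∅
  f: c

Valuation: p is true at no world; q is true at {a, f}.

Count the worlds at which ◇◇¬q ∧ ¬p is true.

a: ◇◇¬q is T, ¬p is T. ✓
c: ◇◇¬q is F, ¬p is T. ✗
f: ◇◇¬q is F, ¬p is T. ✗
Satisfying worlds: {a}.

1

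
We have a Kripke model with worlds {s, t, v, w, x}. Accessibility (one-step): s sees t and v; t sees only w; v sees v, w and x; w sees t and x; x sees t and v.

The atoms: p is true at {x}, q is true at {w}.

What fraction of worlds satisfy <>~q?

s: successors {t, v}; ~q there: t:T, v:T. ✓
t: successors {w}; ~q there: w:F. ✗
v: successors {v, w, x}; ~q there: v:T, w:F, x:T. ✓
w: successors {t, x}; ~q there: t:T, x:T. ✓
x: successors {t, v}; ~q there: t:T, v:T. ✓
That's 4 of 5 worlds, so 4/5.

4/5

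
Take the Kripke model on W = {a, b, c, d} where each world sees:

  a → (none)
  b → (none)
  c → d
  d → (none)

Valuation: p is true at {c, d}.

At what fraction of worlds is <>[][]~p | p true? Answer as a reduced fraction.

a: <>[][]~p is F, p is F. ✗
b: <>[][]~p is F, p is F. ✗
c: <>[][]~p is T, p is T. ✓
d: <>[][]~p is F, p is T. ✓
That's 2 of 4 worlds, so 2/4 = 1/2.

1/2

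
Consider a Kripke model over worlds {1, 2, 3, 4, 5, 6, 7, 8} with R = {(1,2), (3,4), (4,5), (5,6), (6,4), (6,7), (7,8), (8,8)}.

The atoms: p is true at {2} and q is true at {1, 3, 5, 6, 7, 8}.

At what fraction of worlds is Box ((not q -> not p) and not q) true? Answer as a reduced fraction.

1: successors {2}; (not q -> not p) and not q there: 2:F. ✗
2: no successors, so Box ((not q -> not p) and not q) holds vacuously. ✓
3: successors {4}; (not q -> not p) and not q there: 4:T. ✓
4: successors {5}; (not q -> not p) and not q there: 5:F. ✗
5: successors {6}; (not q -> not p) and not q there: 6:F. ✗
6: successors {4, 7}; (not q -> not p) and not q there: 4:T, 7:F. ✗
7: successors {8}; (not q -> not p) and not q there: 8:F. ✗
8: successors {8}; (not q -> not p) and not q there: 8:F. ✗
That's 2 of 8 worlds, so 2/8 = 1/4.

1/4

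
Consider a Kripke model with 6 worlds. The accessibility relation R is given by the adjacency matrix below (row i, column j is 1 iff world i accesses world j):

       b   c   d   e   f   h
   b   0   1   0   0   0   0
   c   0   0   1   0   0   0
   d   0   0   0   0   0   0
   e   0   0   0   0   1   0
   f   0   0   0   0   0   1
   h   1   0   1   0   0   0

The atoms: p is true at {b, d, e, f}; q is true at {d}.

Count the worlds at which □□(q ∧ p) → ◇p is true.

4

b: □□(q ∧ p) is T, ◇p is F. ✗
c: □□(q ∧ p) is T, ◇p is T. ✓
d: □□(q ∧ p) is T, ◇p is F. ✗
e: □□(q ∧ p) is F, ◇p is T. ✓
f: □□(q ∧ p) is F, ◇p is F. ✓
h: □□(q ∧ p) is F, ◇p is T. ✓
Satisfying worlds: {c, e, f, h}.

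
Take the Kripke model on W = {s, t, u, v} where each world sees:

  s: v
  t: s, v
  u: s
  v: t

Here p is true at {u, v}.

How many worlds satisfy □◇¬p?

s: successors {v}; ◇¬p there: v:T. ✓
t: successors {s, v}; ◇¬p there: s:F, v:T. ✗
u: successors {s}; ◇¬p there: s:F. ✗
v: successors {t}; ◇¬p there: t:T. ✓
Satisfying worlds: {s, v}.

2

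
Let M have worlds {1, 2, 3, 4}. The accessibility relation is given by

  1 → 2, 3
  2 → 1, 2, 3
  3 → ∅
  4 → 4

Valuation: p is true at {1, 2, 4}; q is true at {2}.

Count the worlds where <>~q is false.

1: successors {2, 3}; ~q there: 2:F, 3:T. ✓
2: successors {1, 2, 3}; ~q there: 1:T, 2:F, 3:T. ✓
3: no successors, so <>~q fails. ✗
4: successors {4}; ~q there: 4:T. ✓
Satisfying worlds: {1, 2, 4}.
So <>~q fails at the other 1 world.

1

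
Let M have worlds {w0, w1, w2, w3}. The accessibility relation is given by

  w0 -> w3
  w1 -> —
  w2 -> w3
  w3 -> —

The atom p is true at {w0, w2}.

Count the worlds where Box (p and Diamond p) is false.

w0: successors {w3}; p and Diamond p there: w3:F. ✗
w1: no successors, so Box (p and Diamond p) holds vacuously. ✓
w2: successors {w3}; p and Diamond p there: w3:F. ✗
w3: no successors, so Box (p and Diamond p) holds vacuously. ✓
Satisfying worlds: {w1, w3}.
So Box (p and Diamond p) fails at the other 2 worlds.

2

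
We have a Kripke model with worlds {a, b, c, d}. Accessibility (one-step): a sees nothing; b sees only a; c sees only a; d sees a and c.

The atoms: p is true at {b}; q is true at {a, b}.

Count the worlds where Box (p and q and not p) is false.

3

a: no successors, so Box (p and q and not p) holds vacuously. ✓
b: successors {a}; p and q and not p there: a:F. ✗
c: successors {a}; p and q and not p there: a:F. ✗
d: successors {a, c}; p and q and not p there: a:F, c:F. ✗
Satisfying worlds: {a}.
So Box (p and q and not p) fails at the other 3 worlds.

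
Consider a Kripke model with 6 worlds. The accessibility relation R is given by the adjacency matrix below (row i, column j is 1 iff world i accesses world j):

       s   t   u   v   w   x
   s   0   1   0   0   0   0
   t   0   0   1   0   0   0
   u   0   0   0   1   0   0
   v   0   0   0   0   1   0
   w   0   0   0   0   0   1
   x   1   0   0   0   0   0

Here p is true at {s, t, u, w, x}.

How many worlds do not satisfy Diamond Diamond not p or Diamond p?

1

s: Diamond Diamond not p is F, Diamond p is T. ✓
t: Diamond Diamond not p is T, Diamond p is T. ✓
u: Diamond Diamond not p is F, Diamond p is F. ✗
v: Diamond Diamond not p is F, Diamond p is T. ✓
w: Diamond Diamond not p is F, Diamond p is T. ✓
x: Diamond Diamond not p is F, Diamond p is T. ✓
Satisfying worlds: {s, t, v, w, x}.
So Diamond Diamond not p or Diamond p fails at the other 1 world.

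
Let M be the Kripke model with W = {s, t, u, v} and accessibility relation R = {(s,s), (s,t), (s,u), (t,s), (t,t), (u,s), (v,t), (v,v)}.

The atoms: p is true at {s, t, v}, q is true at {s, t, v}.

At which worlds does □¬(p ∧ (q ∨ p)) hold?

s: successors {s, t, u}; ¬(p ∧ (q ∨ p)) there: s:F, t:F, u:T. ✗
t: successors {s, t}; ¬(p ∧ (q ∨ p)) there: s:F, t:F. ✗
u: successors {s}; ¬(p ∧ (q ∨ p)) there: s:F. ✗
v: successors {t, v}; ¬(p ∧ (q ∨ p)) there: t:F, v:F. ✗

∅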